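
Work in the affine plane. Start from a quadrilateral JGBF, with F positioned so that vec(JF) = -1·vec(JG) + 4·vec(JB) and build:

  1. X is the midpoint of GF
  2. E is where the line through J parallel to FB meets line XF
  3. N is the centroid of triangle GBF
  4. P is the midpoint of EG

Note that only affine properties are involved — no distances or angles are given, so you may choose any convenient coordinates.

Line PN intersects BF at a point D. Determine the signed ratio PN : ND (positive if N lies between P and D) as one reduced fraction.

Work in coordinates with J = (0, 0), G = (1, 0), B = (0, 1), F = (-1, 4).
1. X is the midpoint of GF ⇒ X = (0, 2)
2. E is where the line through J parallel to FB meets line XF ⇒ E = (-2, 6)
3. N is the centroid of triangle GBF ⇒ N = (0, 5/3)
4. P is the midpoint of EG ⇒ P = (-1/2, 3)
line PN meets BF at D = (-2, 7)
N = P + t·(D−P) with t = -1/3, so PN:ND = -1/3:4/3

PN:ND = -1/4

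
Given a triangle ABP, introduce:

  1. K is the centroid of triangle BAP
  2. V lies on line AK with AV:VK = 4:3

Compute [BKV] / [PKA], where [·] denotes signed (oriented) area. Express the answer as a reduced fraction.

[BKV]:[PKA] = -3/7

Work in coordinates with A = (0, 0), B = (1, 0), P = (0, 1).
1. K is the centroid of triangle BAP ⇒ K = (1/3, 1/3)
2. V lies on line AK with AV:VK = 4:3 ⇒ V = (4/21, 4/21)
2·[BKV] = 1/7, 2·[PKA] = -1/3
[BKV]:[PKA] = 1/7:-1/3 = -3/7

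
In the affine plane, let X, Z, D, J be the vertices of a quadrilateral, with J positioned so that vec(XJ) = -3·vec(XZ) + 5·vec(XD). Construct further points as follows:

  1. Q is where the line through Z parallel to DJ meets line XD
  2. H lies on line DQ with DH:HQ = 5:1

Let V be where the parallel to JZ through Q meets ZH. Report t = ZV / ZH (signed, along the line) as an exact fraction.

Work in coordinates with X = (0, 0), Z = (1, 0), D = (0, 1), J = (-3, 5).
1. Q is where the line through Z parallel to DJ meets line XD ⇒ Q = (0, 4/3)
2. H lies on line DQ with DH:HQ = 5:1 ⇒ H = (0, 23/18)
through Q parallel to JZ: direction (4, -5); meets ZH at V = (-2, 23/6)
V = Z + t·(H−Z) with t = 3

t = 3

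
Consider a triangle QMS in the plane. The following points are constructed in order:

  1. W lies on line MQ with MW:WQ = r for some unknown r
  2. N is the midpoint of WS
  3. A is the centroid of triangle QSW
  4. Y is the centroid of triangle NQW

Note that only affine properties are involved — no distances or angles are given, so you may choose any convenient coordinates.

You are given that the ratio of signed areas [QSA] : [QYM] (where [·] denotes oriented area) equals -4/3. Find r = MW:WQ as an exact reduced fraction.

Assign Q = (0, 0), M = (1, 0), S = (0, 1) — the answer is frame-independent, so this choice is without loss of generality.
1. With MW:WQ = r, write λ = r/(r+1) so W = M + λ·(Q−M); W is affine-linear in λ
2. N is the midpoint of WS ⇒ N is an affine combination of earlier points and hence also affine-linear in λ
3. A is the centroid of triangle QSW ⇒ A is an affine combination of earlier points and hence also affine-linear in λ
4. Y is the centroid of triangle NQW ⇒ Y is an affine combination of earlier points and hence also affine-linear in λ
Every point depending on W is an affine combination of W and λ-independent points, so each such coordinate is linear in λ; the λ² term in each signed area is a multiple of (Q−M)×(Q−M) = 0, so 2·[QSA] and 2·[QYM] are each linear in λ. Evaluating at λ=0 and λ=1:
  2·[QSA] = 1/3·λ − 1/3,   2·[QYM] = -1/6
So [QSA]:[QYM] = (1/3·λ − 1/3) / (-1/6). Setting this equal to -4/3:
  1/3·λ − 1/3 = -4/3·(-1/6)  ⇒  λ = 5/3
Then r = λ/(1−λ) = (5/3)/(-2/3) = -5/2. Check: with r = -5/2, W = (-2/3, 0) and [QSA]:[QYM] = -4/3 as required.

r = -5/2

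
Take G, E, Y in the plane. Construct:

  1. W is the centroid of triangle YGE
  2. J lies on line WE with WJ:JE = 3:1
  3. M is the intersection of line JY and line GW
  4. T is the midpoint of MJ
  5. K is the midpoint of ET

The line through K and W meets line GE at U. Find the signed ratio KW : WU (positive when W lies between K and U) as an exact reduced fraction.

Choose coordinates G = (0, 0), E = (1, 0), Y = (0, 1).
1. W is the centroid of triangle YGE ⇒ W = (1/3, 1/3)
2. J lies on line WE with WJ:JE = 3:1 ⇒ J = (5/6, 1/12)
3. M is the intersection of line JY and line GW ⇒ M = (10/21, 10/21)
4. T is the midpoint of MJ ⇒ T = (55/84, 47/168)
5. K is the midpoint of ET ⇒ K = (139/168, 47/336)
line KW meets GE at U = (77/65, 0)
W = K + t·(U−K) with t = -65/47, so KW:WU = -65/47:112/47

KW:WU = -65/112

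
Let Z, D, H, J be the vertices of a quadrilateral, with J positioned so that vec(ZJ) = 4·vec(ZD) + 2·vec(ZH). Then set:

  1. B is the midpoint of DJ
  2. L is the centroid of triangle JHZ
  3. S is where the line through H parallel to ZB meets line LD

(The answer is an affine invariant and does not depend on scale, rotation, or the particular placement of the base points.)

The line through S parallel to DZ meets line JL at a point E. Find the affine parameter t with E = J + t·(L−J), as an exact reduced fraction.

Set Z = (0, 0), D = (1, 0), H = (0, 1), J = (4, 2); any affine frame gives the same invariant.
1. B is the midpoint of DJ ⇒ B = (5/2, 1)
2. L is the centroid of triangle JHZ ⇒ L = (4/3, 1)
3. S is where the line through H parallel to ZB meets line LD ⇒ S = (20/13, 21/13)
through S parallel to DZ: direction (-1, 0); meets JL at E = (116/39, 21/13)
E = J + t·(L−J) with t = 5/13

t = 5/13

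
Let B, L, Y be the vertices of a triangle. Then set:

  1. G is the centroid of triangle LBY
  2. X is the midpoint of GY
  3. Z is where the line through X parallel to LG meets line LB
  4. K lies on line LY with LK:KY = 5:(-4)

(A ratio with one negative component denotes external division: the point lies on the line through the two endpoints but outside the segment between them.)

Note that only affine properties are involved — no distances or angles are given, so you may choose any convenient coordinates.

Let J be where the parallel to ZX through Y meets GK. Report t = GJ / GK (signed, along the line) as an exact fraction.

Assign B = (0, 0), L = (1, 0), Y = (0, 1) — the answer is frame-independent, so this choice is without loss of generality.
1. G is the centroid of triangle LBY ⇒ G = (1/3, 1/3)
2. X is the midpoint of GY ⇒ X = (1/6, 2/3)
3. Z is where the line through X parallel to LG meets line LB ⇒ Z = (3/2, 0)
4. K lies on line LY with LK:KY = 5:(-4) ⇒ K = (-4, 5)
through Y parallel to ZX: direction (-4/3, 2/3); meets GK at J = (-8/15, 19/15)
J = G + t·(K−G) with t = 1/5

t = 1/5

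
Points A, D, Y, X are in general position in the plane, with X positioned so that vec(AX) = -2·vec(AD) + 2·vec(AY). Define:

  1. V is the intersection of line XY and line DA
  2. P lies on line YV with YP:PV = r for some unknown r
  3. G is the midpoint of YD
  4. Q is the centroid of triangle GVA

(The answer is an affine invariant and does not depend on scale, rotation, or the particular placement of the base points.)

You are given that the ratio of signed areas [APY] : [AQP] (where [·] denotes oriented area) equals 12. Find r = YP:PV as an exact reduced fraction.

r = 5/3

Work in coordinates with A = (0, 0), D = (1, 0), Y = (0, 1), X = (-2, 2).
1. V is the intersection of line XY and line DA ⇒ V = (2, 0)
2. With YP:PV = r, write λ = r/(r+1) so P = Y + λ·(V−Y); P is affine-linear in λ
3. G is the midpoint of YD ⇒ G = (1/2, 1/2)
4. Q is the centroid of triangle GVA ⇒ Q = (5/6, 1/6)
Every point depending on P is an affine combination of P and λ-independent points, so each such coordinate is linear in λ; the λ² term in each signed area is a multiple of (V−Y)×(V−Y) = 0, so 2·[APY] and 2·[AQP] are each linear in λ. Evaluating at λ=0 and λ=1:
  2·[APY] = 2·λ,   2·[AQP] = -7/6·λ + 5/6
So [APY]:[AQP] = (2·λ) / (-7/6·λ + 5/6). Setting this equal to 12:
  2·λ = 12·(-7/6·λ + 5/6)  ⇒  λ = 5/8
Then r = λ/(1−λ) = (5/8)/(3/8) = 5/3. Check: with r = 5/3, P = (5/4, 3/8) and [APY]:[AQP] = 12 as required.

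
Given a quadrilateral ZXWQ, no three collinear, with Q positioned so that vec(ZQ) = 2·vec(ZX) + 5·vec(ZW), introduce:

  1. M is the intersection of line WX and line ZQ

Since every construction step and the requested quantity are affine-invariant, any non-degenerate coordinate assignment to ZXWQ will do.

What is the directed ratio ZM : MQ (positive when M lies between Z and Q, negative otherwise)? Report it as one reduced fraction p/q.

Assign Z = (0, 0), X = (1, 0), W = (0, 1), Q = (2, 5) — the answer is frame-independent, so this choice is without loss of generality.
1. M is the intersection of line WX and line ZQ ⇒ M = (2/7, 5/7)
M = Z + t·(Q−Z) with t = 1/7, so ZM:MQ = t:(1−t) = 1/7:6/7

ZM:MQ = 1/6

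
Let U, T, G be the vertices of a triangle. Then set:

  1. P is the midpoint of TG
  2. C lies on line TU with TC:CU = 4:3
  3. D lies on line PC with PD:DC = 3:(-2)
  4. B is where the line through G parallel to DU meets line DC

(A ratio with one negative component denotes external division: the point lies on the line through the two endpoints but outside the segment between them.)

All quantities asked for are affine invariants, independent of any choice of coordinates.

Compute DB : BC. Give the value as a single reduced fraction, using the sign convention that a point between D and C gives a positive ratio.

DB:BC = 2

Assign U = (0, 0), T = (1, 0), G = (0, 1) — the answer is frame-independent, so this choice is without loss of generality.
1. P is the midpoint of TG ⇒ P = (1/2, 1/2)
2. C lies on line TU with TC:CU = 4:3 ⇒ C = (3/7, 0)
3. D lies on line PC with PD:DC = 3:(-2) ⇒ D = (2/7, -1)
4. B is where the line through G parallel to DU meets line DC ⇒ B = (8/21, -1/3)
B = D + t·(C−D) with t = 2/3, so DB:BC = t:(1−t) = 2/3:1/3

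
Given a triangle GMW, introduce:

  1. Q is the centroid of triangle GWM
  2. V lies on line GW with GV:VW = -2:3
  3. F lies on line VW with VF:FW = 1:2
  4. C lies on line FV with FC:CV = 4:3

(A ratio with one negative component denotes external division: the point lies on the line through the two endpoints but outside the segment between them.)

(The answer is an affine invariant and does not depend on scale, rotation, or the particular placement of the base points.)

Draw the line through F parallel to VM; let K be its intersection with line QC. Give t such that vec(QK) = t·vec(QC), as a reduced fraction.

t = 7/13

Choose coordinates G = (0, 0), M = (1, 0), W = (0, 1).
1. Q is the centroid of triangle GWM ⇒ Q = (1/3, 1/3)
2. V lies on line GW with GV:VW = -2:3 ⇒ V = (0, -2)
3. F lies on line VW with VF:FW = 1:2 ⇒ F = (0, -1)
4. C lies on line FV with FC:CV = 4:3 ⇒ C = (0, -11/7)
through F parallel to VM: direction (1, 2); meets QC at K = (2/13, -9/13)
K = Q + t·(C−Q) with t = 7/13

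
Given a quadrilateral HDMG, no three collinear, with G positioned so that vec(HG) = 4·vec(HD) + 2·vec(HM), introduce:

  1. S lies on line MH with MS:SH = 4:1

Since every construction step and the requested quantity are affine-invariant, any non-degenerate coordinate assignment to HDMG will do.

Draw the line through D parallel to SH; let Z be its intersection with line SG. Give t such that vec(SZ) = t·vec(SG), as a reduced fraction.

Choose coordinates H = (0, 0), D = (1, 0), M = (0, 1), G = (4, 2).
1. S lies on line MH with MS:SH = 4:1 ⇒ S = (0, 1/5)
through D parallel to SH: direction (0, -1/5); meets SG at Z = (1, 13/20)
Z = S + t·(G−S) with t = 1/4

t = 1/4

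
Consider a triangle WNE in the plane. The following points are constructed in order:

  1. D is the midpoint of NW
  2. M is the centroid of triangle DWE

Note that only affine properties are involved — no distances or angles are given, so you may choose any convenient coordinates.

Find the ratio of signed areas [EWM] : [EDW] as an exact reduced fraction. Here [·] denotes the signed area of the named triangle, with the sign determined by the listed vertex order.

Choose coordinates W = (0, 0), N = (1, 0), E = (0, 1).
1. D is the midpoint of NW ⇒ D = (1/2, 0)
2. M is the centroid of triangle DWE ⇒ M = (1/6, 1/3)
2·[EWM] = 1/6, 2·[EDW] = -1/2
[EWM]:[EDW] = 1/6:-1/2 = -1/3

[EWM]:[EDW] = -1/3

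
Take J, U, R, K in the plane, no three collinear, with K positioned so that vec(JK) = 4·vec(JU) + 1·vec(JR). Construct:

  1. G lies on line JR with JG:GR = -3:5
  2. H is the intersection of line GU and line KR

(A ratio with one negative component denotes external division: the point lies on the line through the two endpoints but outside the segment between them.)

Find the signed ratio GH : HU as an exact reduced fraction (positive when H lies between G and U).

Work in coordinates with J = (0, 0), U = (1, 0), R = (0, 1), K = (4, 1).
1. G lies on line JR with JG:GR = -3:5 ⇒ G = (0, -3/2)
2. H is the intersection of line GU and line KR ⇒ H = (5/3, 1)
H = G + t·(U−G) with t = 5/3, so GH:HU = t:(1−t) = 5/3:-2/3

GH:HU = -5/2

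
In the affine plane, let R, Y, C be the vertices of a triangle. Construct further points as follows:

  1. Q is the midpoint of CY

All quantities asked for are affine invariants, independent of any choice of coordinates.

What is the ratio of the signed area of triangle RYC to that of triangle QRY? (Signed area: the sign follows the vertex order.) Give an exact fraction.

[RYC]:[QRY] = 2

Assign R = (0, 0), Y = (1, 0), C = (0, 1) — the answer is frame-independent, so this choice is without loss of generality.
1. Q is the midpoint of CY ⇒ Q = (1/2, 1/2)
2·[RYC] = 1, 2·[QRY] = 1/2
[RYC]:[QRY] = 1:1/2 = 2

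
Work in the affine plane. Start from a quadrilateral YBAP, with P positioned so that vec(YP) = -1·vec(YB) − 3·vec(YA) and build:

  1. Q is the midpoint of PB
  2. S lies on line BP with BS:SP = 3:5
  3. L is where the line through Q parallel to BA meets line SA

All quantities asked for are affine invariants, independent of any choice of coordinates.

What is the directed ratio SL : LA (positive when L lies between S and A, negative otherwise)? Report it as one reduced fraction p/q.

SL:LA = -1/4

Work in coordinates with Y = (0, 0), B = (1, 0), A = (0, 1), P = (-1, -3).
1. Q is the midpoint of PB ⇒ Q = (0, -3/2)
2. S lies on line BP with BS:SP = 3:5 ⇒ S = (1/4, -9/8)
3. L is where the line through Q parallel to BA meets line SA ⇒ L = (1/3, -11/6)
L = S + t·(A−S) with t = -1/3, so SL:LA = t:(1−t) = -1/3:4/3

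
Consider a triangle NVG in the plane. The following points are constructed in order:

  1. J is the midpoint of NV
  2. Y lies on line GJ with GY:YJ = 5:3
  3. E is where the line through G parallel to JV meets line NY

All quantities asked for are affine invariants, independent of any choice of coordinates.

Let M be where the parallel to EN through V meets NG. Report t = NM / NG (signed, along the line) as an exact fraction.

t = -6/5

Set N = (0, 0), V = (1, 0), G = (0, 1); any affine frame gives the same invariant.
1. J is the midpoint of NV ⇒ J = (1/2, 0)
2. Y lies on line GJ with GY:YJ = 5:3 ⇒ Y = (5/16, 3/8)
3. E is where the line through G parallel to JV meets line NY ⇒ E = (5/6, 1)
through V parallel to EN: direction (-5/6, -1); meets NG at M = (0, -6/5)
M = N + t·(G−N) with t = -6/5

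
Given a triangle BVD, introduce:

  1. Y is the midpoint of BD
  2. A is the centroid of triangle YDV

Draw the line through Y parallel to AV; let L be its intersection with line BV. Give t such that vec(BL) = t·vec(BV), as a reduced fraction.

t = 2/3

Choose coordinates B = (0, 0), V = (1, 0), D = (0, 1).
1. Y is the midpoint of BD ⇒ Y = (0, 1/2)
2. A is the centroid of triangle YDV ⇒ A = (1/3, 1/2)
through Y parallel to AV: direction (2/3, -1/2); meets BV at L = (2/3, 0)
L = B + t·(V−B) with t = 2/3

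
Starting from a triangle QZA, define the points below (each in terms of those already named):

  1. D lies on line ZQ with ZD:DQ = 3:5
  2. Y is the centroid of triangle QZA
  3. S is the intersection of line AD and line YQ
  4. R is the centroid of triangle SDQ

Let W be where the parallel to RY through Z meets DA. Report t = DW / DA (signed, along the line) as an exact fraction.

Set Q = (0, 0), Z = (1, 0), A = (0, 1); any affine frame gives the same invariant.
1. D lies on line ZQ with ZD:DQ = 3:5 ⇒ D = (5/8, 0)
2. Y is the centroid of triangle QZA ⇒ Y = (1/3, 1/3)
3. S is the intersection of line AD and line YQ ⇒ S = (5/13, 5/13)
4. R is the centroid of triangle SDQ ⇒ R = (35/104, 5/39)
through Z parallel to RY: direction (-1/312, 8/39); meets DA at W = (105/104, -8/13)
W = D + t·(A−D) with t = -8/13

t = -8/13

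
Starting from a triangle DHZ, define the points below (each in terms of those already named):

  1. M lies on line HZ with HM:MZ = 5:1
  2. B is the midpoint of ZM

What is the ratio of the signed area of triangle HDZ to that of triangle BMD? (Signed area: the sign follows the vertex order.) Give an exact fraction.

[HDZ]:[BMD] = 12

Set D = (0, 0), H = (1, 0), Z = (0, 1); any affine frame gives the same invariant.
1. M lies on line HZ with HM:MZ = 5:1 ⇒ M = (1/6, 5/6)
2. B is the midpoint of ZM ⇒ B = (1/12, 11/12)
2·[HDZ] = -1, 2·[BMD] = -1/12
[HDZ]:[BMD] = -1:-1/12 = 12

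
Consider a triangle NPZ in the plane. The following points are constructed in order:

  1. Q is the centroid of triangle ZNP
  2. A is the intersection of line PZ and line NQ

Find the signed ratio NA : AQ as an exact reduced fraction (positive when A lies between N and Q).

Assign N = (0, 0), P = (1, 0), Z = (0, 1) — the answer is frame-independent, so this choice is without loss of generality.
1. Q is the centroid of triangle ZNP ⇒ Q = (1/3, 1/3)
2. A is the intersection of line PZ and line NQ ⇒ A = (1/2, 1/2)
A = N + t·(Q−N) with t = 3/2, so NA:AQ = t:(1−t) = 3/2:-1/2

NA:AQ = -3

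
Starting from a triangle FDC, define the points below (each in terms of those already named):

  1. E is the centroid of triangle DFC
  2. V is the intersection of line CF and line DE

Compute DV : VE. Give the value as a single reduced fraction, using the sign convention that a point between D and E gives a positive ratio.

Work in coordinates with F = (0, 0), D = (1, 0), C = (0, 1).
1. E is the centroid of triangle DFC ⇒ E = (1/3, 1/3)
2. V is the intersection of line CF and line DE ⇒ V = (0, 1/2)
V = D + t·(E−D) with t = 3/2, so DV:VE = t:(1−t) = 3/2:-1/2

DV:VE = -3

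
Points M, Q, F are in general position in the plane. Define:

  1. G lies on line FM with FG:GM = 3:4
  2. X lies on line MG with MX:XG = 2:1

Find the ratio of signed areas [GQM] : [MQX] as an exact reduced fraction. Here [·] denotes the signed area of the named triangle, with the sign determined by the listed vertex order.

Set M = (0, 0), Q = (1, 0), F = (0, 1); any affine frame gives the same invariant.
1. G lies on line FM with FG:GM = 3:4 ⇒ G = (0, 4/7)
2. X lies on line MG with MX:XG = 2:1 ⇒ X = (0, 8/21)
2·[GQM] = -4/7, 2·[MQX] = 8/21
[GQM]:[MQX] = -4/7:8/21 = -3/2

[GQM]:[MQX] = -3/2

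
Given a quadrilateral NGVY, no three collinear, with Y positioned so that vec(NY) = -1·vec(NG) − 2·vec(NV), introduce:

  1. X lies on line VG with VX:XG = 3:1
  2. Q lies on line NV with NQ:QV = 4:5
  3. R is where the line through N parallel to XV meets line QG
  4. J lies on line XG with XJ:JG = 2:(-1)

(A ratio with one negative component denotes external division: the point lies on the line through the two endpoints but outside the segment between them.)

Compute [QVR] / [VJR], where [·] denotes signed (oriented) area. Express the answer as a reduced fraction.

Work in coordinates with N = (0, 0), G = (1, 0), V = (0, 1), Y = (-1, -2).
1. X lies on line VG with VX:XG = 3:1 ⇒ X = (3/4, 1/4)
2. Q lies on line NV with NQ:QV = 4:5 ⇒ Q = (0, 4/9)
3. R is where the line through N parallel to XV meets line QG ⇒ R = (-4/5, 4/5)
4. J lies on line XG with XJ:JG = 2:(-1) ⇒ J = (5/4, -1/4)
2·[QVR] = 4/9, 2·[VJR] = -5/4
[QVR]:[VJR] = 4/9:-5/4 = -16/45

[QVR]:[VJR] = -16/45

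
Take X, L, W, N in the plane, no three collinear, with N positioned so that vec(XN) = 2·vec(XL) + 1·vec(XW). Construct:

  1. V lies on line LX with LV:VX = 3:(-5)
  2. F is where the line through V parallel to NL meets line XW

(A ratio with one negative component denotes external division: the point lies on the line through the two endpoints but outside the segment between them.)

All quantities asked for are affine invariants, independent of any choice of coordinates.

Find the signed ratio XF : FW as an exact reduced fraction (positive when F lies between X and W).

Work in coordinates with X = (0, 0), L = (1, 0), W = (0, 1), N = (2, 1).
1. V lies on line LX with LV:VX = 3:(-5) ⇒ V = (5/2, 0)
2. F is where the line through V parallel to NL meets line XW ⇒ F = (0, -5/2)
F = X + t·(W−X) with t = -5/2, so XF:FW = t:(1−t) = -5/2:7/2

XF:FW = -5/7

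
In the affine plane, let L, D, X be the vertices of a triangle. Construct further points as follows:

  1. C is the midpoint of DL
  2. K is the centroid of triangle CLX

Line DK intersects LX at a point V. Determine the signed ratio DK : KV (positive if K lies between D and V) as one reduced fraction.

Set L = (0, 0), D = (1, 0), X = (0, 1); any affine frame gives the same invariant.
1. C is the midpoint of DL ⇒ C = (1/2, 0)
2. K is the centroid of triangle CLX ⇒ K = (1/6, 1/3)
line DK meets LX at V = (0, 2/5)
K = D + t·(V−D) with t = 5/6, so DK:KV = 5/6:1/6

DK:KV = 5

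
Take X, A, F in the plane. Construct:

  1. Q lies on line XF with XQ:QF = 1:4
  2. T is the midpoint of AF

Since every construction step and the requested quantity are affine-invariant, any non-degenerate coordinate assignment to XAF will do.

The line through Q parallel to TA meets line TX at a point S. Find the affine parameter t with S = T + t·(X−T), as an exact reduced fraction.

t = 4/5

Set X = (0, 0), A = (1, 0), F = (0, 1); any affine frame gives the same invariant.
1. Q lies on line XF with XQ:QF = 1:4 ⇒ Q = (0, 1/5)
2. T is the midpoint of AF ⇒ T = (1/2, 1/2)
through Q parallel to TA: direction (1/2, -1/2); meets TX at S = (1/10, 1/10)
S = T + t·(X−T) with t = 4/5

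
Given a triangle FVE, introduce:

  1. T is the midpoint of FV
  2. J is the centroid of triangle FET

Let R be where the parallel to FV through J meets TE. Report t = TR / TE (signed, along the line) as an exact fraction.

t = 1/3

Work in coordinates with F = (0, 0), V = (1, 0), E = (0, 1).
1. T is the midpoint of FV ⇒ T = (1/2, 0)
2. J is the centroid of triangle FET ⇒ J = (1/6, 1/3)
through J parallel to FV: direction (1, 0); meets TE at R = (1/3, 1/3)
R = T + t·(E−T) with t = 1/3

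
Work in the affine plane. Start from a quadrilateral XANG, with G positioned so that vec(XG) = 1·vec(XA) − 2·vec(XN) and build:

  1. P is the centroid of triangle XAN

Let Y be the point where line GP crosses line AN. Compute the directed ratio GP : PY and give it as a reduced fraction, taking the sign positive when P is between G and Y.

Assign X = (0, 0), A = (1, 0), N = (0, 1), G = (1, -2) — the answer is frame-independent, so this choice is without loss of generality.
1. P is the centroid of triangle XAN ⇒ P = (1/3, 1/3)
line GP meets AN at Y = (1/5, 4/5)
P = G + t·(Y−G) with t = 5/6, so GP:PY = 5/6:1/6

GP:PY = 5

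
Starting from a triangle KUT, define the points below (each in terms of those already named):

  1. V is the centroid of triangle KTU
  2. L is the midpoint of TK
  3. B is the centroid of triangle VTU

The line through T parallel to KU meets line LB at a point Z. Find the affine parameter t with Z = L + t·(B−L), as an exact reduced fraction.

t = -9

Work in coordinates with K = (0, 0), U = (1, 0), T = (0, 1).
1. V is the centroid of triangle KTU ⇒ V = (1/3, 1/3)
2. L is the midpoint of TK ⇒ L = (0, 1/2)
3. B is the centroid of triangle VTU ⇒ B = (4/9, 4/9)
through T parallel to KU: direction (1, 0); meets LB at Z = (-4, 1)
Z = L + t·(B−L) with t = -9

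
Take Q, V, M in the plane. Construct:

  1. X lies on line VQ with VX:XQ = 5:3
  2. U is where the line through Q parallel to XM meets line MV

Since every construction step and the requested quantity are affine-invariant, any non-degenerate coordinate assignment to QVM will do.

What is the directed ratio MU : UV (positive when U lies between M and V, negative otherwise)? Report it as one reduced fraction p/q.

Assign Q = (0, 0), V = (1, 0), M = (0, 1) — the answer is frame-independent, so this choice is without loss of generality.
1. X lies on line VQ with VX:XQ = 5:3 ⇒ X = (3/8, 0)
2. U is where the line through Q parallel to XM meets line MV ⇒ U = (-3/5, 8/5)
U = M + t·(V−M) with t = -3/5, so MU:UV = t:(1−t) = -3/5:8/5

MU:UV = -3/8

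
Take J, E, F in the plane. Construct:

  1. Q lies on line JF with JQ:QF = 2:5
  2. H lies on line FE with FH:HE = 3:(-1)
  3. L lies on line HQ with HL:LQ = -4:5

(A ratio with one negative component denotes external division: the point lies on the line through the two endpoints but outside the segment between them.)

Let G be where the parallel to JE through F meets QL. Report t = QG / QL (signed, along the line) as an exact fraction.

t = -2/11

Choose coordinates J = (0, 0), E = (1, 0), F = (0, 1).
1. Q lies on line JF with JQ:QF = 2:5 ⇒ Q = (0, 2/7)
2. H lies on line FE with FH:HE = 3:(-1) ⇒ H = (3/2, -1/2)
3. L lies on line HQ with HL:LQ = -4:5 ⇒ L = (15/2, -51/14)
through F parallel to JE: direction (1, 0); meets QL at G = (-15/11, 1)
G = Q + t·(L−Q) with t = -2/11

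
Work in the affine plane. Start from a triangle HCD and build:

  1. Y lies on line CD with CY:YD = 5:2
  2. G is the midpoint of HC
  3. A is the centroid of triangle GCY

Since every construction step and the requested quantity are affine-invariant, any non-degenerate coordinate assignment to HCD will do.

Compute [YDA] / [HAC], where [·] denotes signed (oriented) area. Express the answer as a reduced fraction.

Work in coordinates with H = (0, 0), C = (1, 0), D = (0, 1).
1. Y lies on line CD with CY:YD = 5:2 ⇒ Y = (2/7, 5/7)
2. G is the midpoint of HC ⇒ G = (1/2, 0)
3. A is the centroid of triangle GCY ⇒ A = (25/42, 5/21)
2·[YDA] = 1/21, 2·[HAC] = -5/21
[YDA]:[HAC] = 1/21:-5/21 = -1/5

[YDA]:[HAC] = -1/5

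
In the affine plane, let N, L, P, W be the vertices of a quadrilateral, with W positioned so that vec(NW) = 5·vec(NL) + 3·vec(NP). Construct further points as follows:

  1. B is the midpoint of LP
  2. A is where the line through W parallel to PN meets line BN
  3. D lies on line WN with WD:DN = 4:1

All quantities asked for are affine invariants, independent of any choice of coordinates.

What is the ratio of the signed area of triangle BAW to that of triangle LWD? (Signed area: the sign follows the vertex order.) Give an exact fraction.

[BAW]:[LWD] = -15/4

Work in coordinates with N = (0, 0), L = (1, 0), P = (0, 1), W = (5, 3).
1. B is the midpoint of LP ⇒ B = (1/2, 1/2)
2. A is where the line through W parallel to PN meets line BN ⇒ A = (5, 5)
3. D lies on line WN with WD:DN = 4:1 ⇒ D = (1, 3/5)
2·[BAW] = -9, 2·[LWD] = 12/5
[BAW]:[LWD] = -9:12/5 = -15/4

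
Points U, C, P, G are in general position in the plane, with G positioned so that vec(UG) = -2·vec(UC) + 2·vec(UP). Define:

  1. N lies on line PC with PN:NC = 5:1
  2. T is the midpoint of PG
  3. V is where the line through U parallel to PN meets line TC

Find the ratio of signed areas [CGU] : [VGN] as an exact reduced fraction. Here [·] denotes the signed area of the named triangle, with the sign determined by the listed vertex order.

[CGU]:[VGN] = 2

Choose coordinates U = (0, 0), C = (1, 0), P = (0, 1), G = (-2, 2).
1. N lies on line PC with PN:NC = 5:1 ⇒ N = (5/6, 1/6)
2. T is the midpoint of PG ⇒ T = (-1, 3/2)
3. V is where the line through U parallel to PN meets line TC ⇒ V = (-3, 3)
2·[CGU] = 2, 2·[VGN] = 1
[CGU]:[VGN] = 2:1 = 2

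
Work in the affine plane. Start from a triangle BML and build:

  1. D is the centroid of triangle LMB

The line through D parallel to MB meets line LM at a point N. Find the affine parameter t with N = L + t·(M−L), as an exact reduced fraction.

t = 2/3

Assign B = (0, 0), M = (1, 0), L = (0, 1) — the answer is frame-independent, so this choice is without loss of generality.
1. D is the centroid of triangle LMB ⇒ D = (1/3, 1/3)
through D parallel to MB: direction (-1, 0); meets LM at N = (2/3, 1/3)
N = L + t·(M−L) with t = 2/3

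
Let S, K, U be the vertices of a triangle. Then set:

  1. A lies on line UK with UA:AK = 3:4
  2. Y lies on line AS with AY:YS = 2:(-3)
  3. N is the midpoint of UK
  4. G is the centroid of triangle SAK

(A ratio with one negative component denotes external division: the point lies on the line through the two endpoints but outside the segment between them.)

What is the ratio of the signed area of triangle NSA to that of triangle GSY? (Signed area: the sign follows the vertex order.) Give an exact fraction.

Choose coordinates S = (0, 0), K = (1, 0), U = (0, 1).
1. A lies on line UK with UA:AK = 3:4 ⇒ A = (3/7, 4/7)
2. Y lies on line AS with AY:YS = 2:(-3) ⇒ Y = (9/7, 12/7)
3. N is the midpoint of UK ⇒ N = (1/2, 1/2)
4. G is the centroid of triangle SAK ⇒ G = (10/21, 4/21)
2·[NSA] = -1/14, 2·[GSY] = -4/7
[NSA]:[GSY] = -1/14:-4/7 = 1/8

[NSA]:[GSY] = 1/8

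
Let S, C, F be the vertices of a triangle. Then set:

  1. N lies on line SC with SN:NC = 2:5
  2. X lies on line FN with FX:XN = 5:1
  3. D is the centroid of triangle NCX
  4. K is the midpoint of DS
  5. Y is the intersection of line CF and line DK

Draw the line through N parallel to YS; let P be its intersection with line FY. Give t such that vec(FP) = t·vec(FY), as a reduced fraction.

Work in coordinates with S = (0, 0), C = (1, 0), F = (0, 1).
1. N lies on line SC with SN:NC = 2:5 ⇒ N = (2/7, 0)
2. X lies on line FN with FX:XN = 5:1 ⇒ X = (5/21, 1/6)
3. D is the centroid of triangle NCX ⇒ D = (32/63, 1/18)
4. K is the midpoint of DS ⇒ K = (16/63, 1/36)
5. Y is the intersection of line CF and line DK ⇒ Y = (64/71, 7/71)
through N parallel to YS: direction (-64/71, -7/71); meets FY at P = (66/71, 5/71)
P = F + t·(Y−F) with t = 33/32

t = 33/32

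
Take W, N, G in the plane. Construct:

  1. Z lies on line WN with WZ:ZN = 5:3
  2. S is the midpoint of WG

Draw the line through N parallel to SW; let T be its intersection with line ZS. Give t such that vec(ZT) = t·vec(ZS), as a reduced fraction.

Work in coordinates with W = (0, 0), N = (1, 0), G = (0, 1).
1. Z lies on line WN with WZ:ZN = 5:3 ⇒ Z = (5/8, 0)
2. S is the midpoint of WG ⇒ S = (0, 1/2)
through N parallel to SW: direction (0, -1/2); meets ZS at T = (1, -3/10)
T = Z + t·(S−Z) with t = -3/5

t = -3/5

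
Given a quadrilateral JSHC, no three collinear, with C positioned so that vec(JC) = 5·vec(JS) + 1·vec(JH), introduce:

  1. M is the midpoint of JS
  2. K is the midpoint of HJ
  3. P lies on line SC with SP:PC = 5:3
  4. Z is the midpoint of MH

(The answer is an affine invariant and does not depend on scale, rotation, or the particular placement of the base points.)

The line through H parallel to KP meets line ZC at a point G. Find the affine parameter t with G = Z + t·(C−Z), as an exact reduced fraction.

t = 57/37

Set J = (0, 0), S = (1, 0), H = (0, 1), C = (5, 1); any affine frame gives the same invariant.
1. M is the midpoint of JS ⇒ M = (1/2, 0)
2. K is the midpoint of HJ ⇒ K = (0, 1/2)
3. P lies on line SC with SP:PC = 5:3 ⇒ P = (7/2, 5/8)
4. Z is the midpoint of MH ⇒ Z = (1/4, 1/2)
through H parallel to KP: direction (7/2, 1/8); meets ZC at G = (280/37, 47/37)
G = Z + t·(C−Z) with t = 57/37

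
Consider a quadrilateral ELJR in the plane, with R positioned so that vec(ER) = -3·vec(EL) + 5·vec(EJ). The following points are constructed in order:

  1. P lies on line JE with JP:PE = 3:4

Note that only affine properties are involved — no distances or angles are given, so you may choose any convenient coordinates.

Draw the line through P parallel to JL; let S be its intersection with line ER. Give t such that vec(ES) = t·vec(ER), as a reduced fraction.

Work in coordinates with E = (0, 0), L = (1, 0), J = (0, 1), R = (-3, 5).
1. P lies on line JE with JP:PE = 3:4 ⇒ P = (0, 4/7)
through P parallel to JL: direction (1, -1); meets ER at S = (-6/7, 10/7)
S = E + t·(R−E) with t = 2/7

t = 2/7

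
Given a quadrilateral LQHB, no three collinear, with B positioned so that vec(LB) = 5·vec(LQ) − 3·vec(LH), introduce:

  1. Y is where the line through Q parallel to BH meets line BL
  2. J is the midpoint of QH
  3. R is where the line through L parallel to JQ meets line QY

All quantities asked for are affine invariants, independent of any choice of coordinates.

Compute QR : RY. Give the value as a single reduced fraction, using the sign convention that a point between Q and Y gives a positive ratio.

Set L = (0, 0), Q = (1, 0), H = (0, 1), B = (5, -3); any affine frame gives the same invariant.
1. Y is where the line through Q parallel to BH meets line BL ⇒ Y = (4, -12/5)
2. J is the midpoint of QH ⇒ J = (1/2, 1/2)
3. R is where the line through L parallel to JQ meets line QY ⇒ R = (-4, 4)
R = Q + t·(Y−Q) with t = -5/3, so QR:RY = t:(1−t) = -5/3:8/3

QR:RY = -5/8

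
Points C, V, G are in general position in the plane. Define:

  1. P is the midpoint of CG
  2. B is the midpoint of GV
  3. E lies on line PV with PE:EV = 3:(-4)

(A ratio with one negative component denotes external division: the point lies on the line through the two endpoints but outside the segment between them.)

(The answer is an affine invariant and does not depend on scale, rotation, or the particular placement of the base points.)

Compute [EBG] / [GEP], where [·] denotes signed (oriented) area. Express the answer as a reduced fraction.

[EBG]:[GEP] = 2/3

Set C = (0, 0), V = (1, 0), G = (0, 1); any affine frame gives the same invariant.
1. P is the midpoint of CG ⇒ P = (0, 1/2)
2. B is the midpoint of GV ⇒ B = (1/2, 1/2)
3. E lies on line PV with PE:EV = 3:(-4) ⇒ E = (-3, 2)
2·[EBG] = 1, 2·[GEP] = 3/2
[EBG]:[GEP] = 1:3/2 = 2/3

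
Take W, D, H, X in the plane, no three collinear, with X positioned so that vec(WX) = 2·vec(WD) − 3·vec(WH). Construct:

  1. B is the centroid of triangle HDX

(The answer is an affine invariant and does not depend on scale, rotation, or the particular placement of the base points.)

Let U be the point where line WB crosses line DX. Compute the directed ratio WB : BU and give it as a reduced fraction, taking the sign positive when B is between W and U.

WB:BU = 7/2

Choose coordinates W = (0, 0), D = (1, 0), H = (0, 1), X = (2, -3).
1. B is the centroid of triangle HDX ⇒ B = (1, -2/3)
line WB meets DX at U = (9/7, -6/7)
B = W + t·(U−W) with t = 7/9, so WB:BU = 7/9:2/9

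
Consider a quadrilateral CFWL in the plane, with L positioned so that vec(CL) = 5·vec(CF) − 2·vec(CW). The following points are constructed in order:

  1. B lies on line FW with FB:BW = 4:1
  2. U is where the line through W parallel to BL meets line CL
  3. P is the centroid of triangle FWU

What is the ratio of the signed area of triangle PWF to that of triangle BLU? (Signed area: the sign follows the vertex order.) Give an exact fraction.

Work in coordinates with C = (0, 0), F = (1, 0), W = (0, 1), L = (5, -2).
1. B lies on line FW with FB:BW = 4:1 ⇒ B = (1/5, 4/5)
2. U is where the line through W parallel to BL meets line CL ⇒ U = (60/11, -24/11)
3. P is the centroid of triangle FWU ⇒ P = (71/33, -13/33)
2·[PWF] = 25/33, 2·[BLU] = 2/5
[PWF]:[BLU] = 25/33:2/5 = 125/66

[PWF]:[BLU] = 125/66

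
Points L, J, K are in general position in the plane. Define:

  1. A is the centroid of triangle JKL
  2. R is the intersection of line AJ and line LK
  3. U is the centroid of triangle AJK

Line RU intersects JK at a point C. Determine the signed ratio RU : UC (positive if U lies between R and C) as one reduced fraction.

Work in coordinates with L = (0, 0), J = (1, 0), K = (0, 1).
1. A is the centroid of triangle JKL ⇒ A = (1/3, 1/3)
2. R is the intersection of line AJ and line LK ⇒ R = (0, 1/2)
3. U is the centroid of triangle AJK ⇒ U = (4/9, 4/9)
line RU meets JK at C = (4/7, 3/7)
U = R + t·(C−R) with t = 7/9, so RU:UC = 7/9:2/9

RU:UC = 7/2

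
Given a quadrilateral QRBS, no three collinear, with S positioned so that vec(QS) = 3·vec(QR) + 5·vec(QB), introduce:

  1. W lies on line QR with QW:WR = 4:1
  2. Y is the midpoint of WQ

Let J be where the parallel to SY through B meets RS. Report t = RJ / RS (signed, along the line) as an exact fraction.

Choose coordinates Q = (0, 0), R = (1, 0), B = (0, 1), S = (3, 5).
1. W lies on line QR with QW:WR = 4:1 ⇒ W = (4/5, 0)
2. Y is the midpoint of WQ ⇒ Y = (2/5, 0)
through B parallel to SY: direction (-13/5, -5); meets RS at J = (91/15, 38/3)
J = R + t·(S−R) with t = 38/15

t = 38/15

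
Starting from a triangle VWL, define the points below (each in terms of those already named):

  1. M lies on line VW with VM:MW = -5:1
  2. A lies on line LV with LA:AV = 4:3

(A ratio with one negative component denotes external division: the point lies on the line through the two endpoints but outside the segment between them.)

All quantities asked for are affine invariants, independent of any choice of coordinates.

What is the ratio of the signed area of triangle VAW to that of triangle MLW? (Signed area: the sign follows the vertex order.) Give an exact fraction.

Work in coordinates with V = (0, 0), W = (1, 0), L = (0, 1).
1. M lies on line VW with VM:MW = -5:1 ⇒ M = (5/4, 0)
2. A lies on line LV with LA:AV = 4:3 ⇒ A = (0, 3/7)
2·[VAW] = -3/7, 2·[MLW] = 1/4
[VAW]:[MLW] = -3/7:1/4 = -12/7

[VAW]:[MLW] = -12/7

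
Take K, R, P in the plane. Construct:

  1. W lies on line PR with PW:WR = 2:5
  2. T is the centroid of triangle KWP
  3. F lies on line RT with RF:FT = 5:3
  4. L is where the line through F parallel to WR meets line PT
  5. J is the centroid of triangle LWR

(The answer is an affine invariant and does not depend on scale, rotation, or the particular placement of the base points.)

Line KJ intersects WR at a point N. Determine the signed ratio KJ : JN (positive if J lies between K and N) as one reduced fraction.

KJ:JN = 67/5

Set K = (0, 0), R = (1, 0), P = (0, 1); any affine frame gives the same invariant.
1. W lies on line PR with PW:WR = 2:5 ⇒ W = (2/7, 5/7)
2. T is the centroid of triangle KWP ⇒ T = (2/21, 4/7)
3. F lies on line RT with RF:FT = 5:3 ⇒ F = (73/168, 5/14)
4. L is where the line through F parallel to WR meets line PT ⇒ L = (5/84, 41/56)
5. J is the centroid of triangle LWR ⇒ J = (113/252, 27/56)
line KJ meets WR at N = (226/469, 243/469)
J = K + t·(N−K) with t = 67/72, so KJ:JN = 67/72:5/72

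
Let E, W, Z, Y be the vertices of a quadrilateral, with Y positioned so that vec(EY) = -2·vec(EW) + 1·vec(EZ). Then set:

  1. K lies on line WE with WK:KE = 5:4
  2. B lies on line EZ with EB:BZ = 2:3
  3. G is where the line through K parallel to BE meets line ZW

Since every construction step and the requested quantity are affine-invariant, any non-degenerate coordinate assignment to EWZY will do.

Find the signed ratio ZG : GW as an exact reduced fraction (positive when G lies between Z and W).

Assign E = (0, 0), W = (1, 0), Z = (0, 1), Y = (-2, 1) — the answer is frame-independent, so this choice is without loss of generality.
1. K lies on line WE with WK:KE = 5:4 ⇒ K = (4/9, 0)
2. B lies on line EZ with EB:BZ = 2:3 ⇒ B = (0, 2/5)
3. G is where the line through K parallel to BE meets line ZW ⇒ G = (4/9, 5/9)
G = Z + t·(W−Z) with t = 4/9, so ZG:GW = t:(1−t) = 4/9:5/9

ZG:GW = 4/5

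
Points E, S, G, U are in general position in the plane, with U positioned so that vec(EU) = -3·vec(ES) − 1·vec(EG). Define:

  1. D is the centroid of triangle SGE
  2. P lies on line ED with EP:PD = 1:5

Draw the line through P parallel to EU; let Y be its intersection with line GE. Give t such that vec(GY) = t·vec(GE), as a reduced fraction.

t = 26/27

Assign E = (0, 0), S = (1, 0), G = (0, 1), U = (-3, -1) — the answer is frame-independent, so this choice is without loss of generality.
1. D is the centroid of triangle SGE ⇒ D = (1/3, 1/3)
2. P lies on line ED with EP:PD = 1:5 ⇒ P = (1/18, 1/18)
through P parallel to EU: direction (-3, -1); meets GE at Y = (0, 1/27)
Y = G + t·(E−G) with t = 26/27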